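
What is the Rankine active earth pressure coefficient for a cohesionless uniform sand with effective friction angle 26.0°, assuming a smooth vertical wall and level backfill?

K_a = (1 − sin φ)/(1 + sin φ) = (1 − sin 26.0°)/(1 + sin 26.0°) = 0.3905.

0.390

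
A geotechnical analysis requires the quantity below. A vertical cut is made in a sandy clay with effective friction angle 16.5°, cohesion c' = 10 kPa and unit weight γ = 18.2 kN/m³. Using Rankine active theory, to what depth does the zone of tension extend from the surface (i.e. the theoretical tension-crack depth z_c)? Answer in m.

K_a = tan²(45° − 16.5°/2) = 0.5576; √K_a = 0.7467.
The active pressure is zero where K_a γ z = 2c√K_a, so z_c = 2c/(γ√K_a) = 2×10/(18.2×0.7467) = 1.472 m.

1.47 m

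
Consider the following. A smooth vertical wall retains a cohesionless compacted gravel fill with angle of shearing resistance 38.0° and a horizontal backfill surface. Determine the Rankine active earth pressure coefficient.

K_a = tan²(45° − φ/2) = tan²(26.00°) = 0.2379.

0.238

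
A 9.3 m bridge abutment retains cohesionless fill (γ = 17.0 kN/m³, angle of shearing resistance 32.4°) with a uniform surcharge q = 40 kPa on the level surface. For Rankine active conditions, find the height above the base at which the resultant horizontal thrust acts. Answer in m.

K_a = 0.3022.
Triangular part P₁ = ½K_aγH² = 222.2 at H/3 = 3.100 m; rectangular part P₂ = K_a q H = 112.4 at H/2 = 4.650 m.
ȳ = (P₁·3.100 + P₂·4.650)/(P₁+P₂) = 3.621 m.

3.62 m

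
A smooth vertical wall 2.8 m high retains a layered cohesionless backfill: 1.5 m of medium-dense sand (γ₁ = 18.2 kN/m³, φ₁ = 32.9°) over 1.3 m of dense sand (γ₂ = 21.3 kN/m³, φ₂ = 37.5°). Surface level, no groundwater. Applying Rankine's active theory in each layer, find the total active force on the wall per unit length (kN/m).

19.1 kN/m

K_a1 = tan²(45°−32.9°/2) = 0.2960; K_a2 = tan²(45°−37.5°/2) = 0.2432.
Layer 1: σ at base = K_a1 γ₁ h₁ = 8.082 kPa; P₁ = ½×8.082×1.5 = 6.061.
Layer 2: σ_v at top = γ₁h₁ = 27.30; σ_h top = K_a2×27.30 = 6.639; σ_h base = K_a2×(27.30+21.3×1.3) = 13.37.
P₂ = ½(6.639+13.37)×1.3 = 13.01. Total P_a = 6.061+13.01 = 19.07 kN/m.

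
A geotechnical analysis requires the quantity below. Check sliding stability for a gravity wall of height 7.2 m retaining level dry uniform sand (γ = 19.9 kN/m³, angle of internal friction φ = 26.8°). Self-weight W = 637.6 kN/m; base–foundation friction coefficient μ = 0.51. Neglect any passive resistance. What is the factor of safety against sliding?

K_a = tan²(45° − 26.8°/2) = 0.3785.
P_a = ½K_aγH² = 0.5×0.3785×19.9×7.2² = 195.2 kN/m, acting at H/3 = 2.400 m above the base.
FS_sliding = μW / P_a = 0.51×637.6 / 195.2 = 1.666.

1.67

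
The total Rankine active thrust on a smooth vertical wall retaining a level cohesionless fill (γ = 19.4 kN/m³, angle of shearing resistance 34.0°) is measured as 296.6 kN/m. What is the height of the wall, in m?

K_a = 0.2827. P_a = ½ K_a γ H² ⇒ H = √(2P_a/(K_a γ)).
H = √(2×296.6/(0.2827×19.4)) = 10.40 m.

10.4 m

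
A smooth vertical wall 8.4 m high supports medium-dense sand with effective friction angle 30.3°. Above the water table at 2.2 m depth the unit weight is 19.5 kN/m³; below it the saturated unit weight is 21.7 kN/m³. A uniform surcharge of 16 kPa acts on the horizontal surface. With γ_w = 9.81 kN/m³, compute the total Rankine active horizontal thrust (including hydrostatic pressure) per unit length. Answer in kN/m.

411 kN/m

K_a = tan²(45° − φ/2) = 0.3293.
γ' = 21.7 − 9.81 = 11.89 kN/m³. h₂ = H − d_w = 6.2 m.
σ'_h: at surface K_a·q = 5.269; at WT K_a(q+γd_w) = 19.40; at base K_a(q+γd_w+γ'h₂) = 43.67 kPa.
P₁ = ½(5.269+19.40)×2.2 = 27.13; P₂ = ½(19.40+43.67)×6.2 = 195.5; P_w = ½γ_w h₂² = 188.5.
Total = 27.13+195.5+188.5 = 411.2 kN/m.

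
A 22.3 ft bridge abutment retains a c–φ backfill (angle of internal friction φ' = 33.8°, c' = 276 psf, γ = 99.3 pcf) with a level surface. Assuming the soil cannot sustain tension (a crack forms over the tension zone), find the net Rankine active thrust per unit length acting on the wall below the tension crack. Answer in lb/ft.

K_a = 0.2851; √K_a = 0.5340.
Tension-crack depth z_c = 2c/(γ√K_a) = 2×276/(99.3×0.5340) = 10.41 ft.
σ_a at base = K_a γ H − 2c√K_a = 0.2851×99.3×22.3 − 2×276×0.5340 = 336.6 psf.
P_a = ½ × 336.6 × (H − z_c) = 0.5×336.6×11.89 = 2001 lb/ft.

2000 lb/ft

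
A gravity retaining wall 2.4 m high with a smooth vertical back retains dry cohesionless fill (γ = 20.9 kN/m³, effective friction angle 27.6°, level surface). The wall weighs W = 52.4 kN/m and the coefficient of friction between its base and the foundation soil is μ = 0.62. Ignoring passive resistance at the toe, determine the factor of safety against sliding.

1.47

K_a = tan²(45° − 27.6°/2) = 0.3668.
P_a = ½K_aγH² = 0.5×0.3668×20.9×2.4² = 22.08 kN/m, acting at H/3 = 0.8000 m above the base.
FS_sliding = μW / P_a = 0.62×52.4 / 22.08 = 1.472.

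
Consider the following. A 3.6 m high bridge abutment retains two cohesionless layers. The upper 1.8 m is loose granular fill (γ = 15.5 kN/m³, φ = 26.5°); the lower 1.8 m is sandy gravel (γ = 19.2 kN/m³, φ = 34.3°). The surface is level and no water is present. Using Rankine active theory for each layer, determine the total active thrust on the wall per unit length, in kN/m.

32.3 kN/m

K_a1 = tan²(45°−26.5°/2) = 0.3829; K_a2 = tan²(45°−34.3°/2) = 0.2792.
Layer 1: σ at base = K_a1 γ₁ h₁ = 10.68 kPa; P₁ = ½×10.68×1.8 = 9.616.
Layer 2: σ_v at top = γ₁h₁ = 27.90; σ_h top = K_a2×27.90 = 7.789; σ_h base = K_a2×(27.90+19.2×1.8) = 17.44.
P₂ = ½(7.789+17.44)×1.8 = 22.70. Total P_a = 9.616+22.70 = 32.32 kN/m.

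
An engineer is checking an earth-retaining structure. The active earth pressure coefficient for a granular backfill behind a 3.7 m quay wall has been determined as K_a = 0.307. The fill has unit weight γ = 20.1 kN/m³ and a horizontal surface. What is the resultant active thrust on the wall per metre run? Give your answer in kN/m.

P = ½ K_a γ H² = 0.5 × 0.307 × 20.1 × 3.7² = 42.24 kN/m.

42.2 kN/m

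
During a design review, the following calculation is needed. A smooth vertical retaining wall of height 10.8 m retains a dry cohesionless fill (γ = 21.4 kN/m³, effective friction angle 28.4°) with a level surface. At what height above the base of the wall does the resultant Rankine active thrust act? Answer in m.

3.60 m

K_a = 0.3554.
The pressure distribution is triangular, so the resultant acts at H/3 above the base = 10.8/3 = 3.600 m.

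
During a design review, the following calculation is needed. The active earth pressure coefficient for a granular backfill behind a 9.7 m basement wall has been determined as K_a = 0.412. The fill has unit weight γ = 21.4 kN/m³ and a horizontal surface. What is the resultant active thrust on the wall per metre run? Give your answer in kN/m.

P = ½ K_a γ H² = 0.5 × 0.412 × 21.4 × 9.7² = 414.8 kN/m.

415 kN/m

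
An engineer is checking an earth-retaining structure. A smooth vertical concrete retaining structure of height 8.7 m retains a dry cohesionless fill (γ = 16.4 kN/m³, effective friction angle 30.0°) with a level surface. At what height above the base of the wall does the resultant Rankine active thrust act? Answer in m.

2.90 m

K_a = 0.3333.
The pressure distribution is triangular, so the resultant acts at H/3 above the base = 8.7/3 = 2.900 m.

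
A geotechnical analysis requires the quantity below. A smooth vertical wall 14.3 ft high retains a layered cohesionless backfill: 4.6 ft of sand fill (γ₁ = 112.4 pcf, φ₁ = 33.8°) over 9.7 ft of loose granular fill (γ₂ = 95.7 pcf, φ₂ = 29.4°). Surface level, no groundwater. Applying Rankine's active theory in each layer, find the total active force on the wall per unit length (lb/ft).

3590 lb/ft

K_a1 = tan²(45°−33.8°/2) = 0.2851; K_a2 = tan²(45°−29.4°/2) = 0.3415.
Layer 1: σ at base = K_a1 γ₁ h₁ = 147.4 psf; P₁ = ½×147.4×4.6 = 339.0.
Layer 2: σ_v at top = γ₁h₁ = 517.0; σ_h top = K_a2×517.0 = 176.6; σ_h base = K_a2×(517.0+95.7×9.7) = 493.5.
P₂ = ½(176.6+493.5)×9.7 = 3250. Total P_a = 339.0+3250 = 3589 lb/ft.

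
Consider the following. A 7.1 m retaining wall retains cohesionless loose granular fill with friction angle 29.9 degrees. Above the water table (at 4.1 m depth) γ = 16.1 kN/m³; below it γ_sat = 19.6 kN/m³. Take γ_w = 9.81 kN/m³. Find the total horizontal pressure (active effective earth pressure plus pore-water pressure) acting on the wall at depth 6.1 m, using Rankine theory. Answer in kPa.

48.3 kPa

K_a = (1 − sin φ)/(1 + sin φ) = 0.3347.
γ' = 19.6 − 9.81 = 9.790 kN/m³.
Effective vertical stress at 6.1 m: σ'_v = 16.1×4.1 + 9.790×2.00 = 85.59 kPa.
σ'_h = K_a σ'_v = 0.3347 × 85.59 = 28.65 kPa; u = γ_w × 2.00 = 19.62 kPa.
Total σ_h = 28.65 + 19.62 = 48.27 kPa.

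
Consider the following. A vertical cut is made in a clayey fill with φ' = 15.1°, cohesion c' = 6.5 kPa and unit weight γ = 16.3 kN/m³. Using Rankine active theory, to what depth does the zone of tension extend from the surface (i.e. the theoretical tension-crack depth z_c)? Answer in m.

1.04 m

K_a = tan²(45° − 15.1°/2) = 0.5867; √K_a = 0.7659.
The active pressure is zero where K_a γ z = 2c√K_a, so z_c = 2c/(γ√K_a) = 2×6.5/(16.3×0.7659) = 1.041 m.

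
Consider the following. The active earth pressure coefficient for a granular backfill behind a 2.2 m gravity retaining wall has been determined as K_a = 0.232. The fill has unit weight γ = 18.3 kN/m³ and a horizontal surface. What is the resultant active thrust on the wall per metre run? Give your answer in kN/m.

10.3 kN/m

P = ½ K_a γ H² = 0.5 × 0.232 × 18.3 × 2.2² = 10.27 kN/m.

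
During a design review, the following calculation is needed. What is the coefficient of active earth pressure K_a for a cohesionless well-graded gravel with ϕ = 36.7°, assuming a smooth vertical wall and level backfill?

K_a = (1 − sin φ)/(1 + sin φ) = (1 − sin 36.7°)/(1 + sin 36.7°) = 0.2519.

0.252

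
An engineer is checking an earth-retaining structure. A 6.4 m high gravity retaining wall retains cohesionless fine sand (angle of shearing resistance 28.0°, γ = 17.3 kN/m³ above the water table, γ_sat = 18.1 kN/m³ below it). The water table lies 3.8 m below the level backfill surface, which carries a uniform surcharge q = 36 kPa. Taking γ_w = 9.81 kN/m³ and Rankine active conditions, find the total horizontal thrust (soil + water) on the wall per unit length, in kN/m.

K_a = tan²(45° − φ/2) = 0.3610.
γ' = 18.1 − 9.81 = 8.290 kN/m³. h₂ = H − d_w = 2.6 m.
σ'_h: at surface K_a·q = 13.00; at WT K_a(q+γd_w) = 36.73; at base K_a(q+γd_w+γ'h₂) = 44.51 kPa.
P₁ = ½(13.00+36.73)×3.8 = 94.48; P₂ = ½(36.73+44.51)×2.6 = 105.6; P_w = ½γ_w h₂² = 33.16.
Total = 94.48+105.6+33.16 = 233.3 kN/m.

233 kN/m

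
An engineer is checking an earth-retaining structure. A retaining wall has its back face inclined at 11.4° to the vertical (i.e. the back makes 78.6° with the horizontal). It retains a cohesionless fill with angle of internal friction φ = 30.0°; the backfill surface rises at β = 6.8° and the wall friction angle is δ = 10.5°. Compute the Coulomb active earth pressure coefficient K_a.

K_a = sin²(α+φ) / [sin²α · sin(α−δ) · (1 + √{sin(φ+δ)sin(φ−β) / (sin(α−δ)sin(α+β))})²].
With α = 78.6°, φ = 30.0°, δ = 10.5°, β = 6.8°: K_a = 0.4327.

0.433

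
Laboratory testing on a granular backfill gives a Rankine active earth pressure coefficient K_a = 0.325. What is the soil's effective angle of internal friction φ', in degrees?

K_a = tan²(45° − φ/2) ⇒ 45° − φ/2 = arctan(√0.325) = 29.69°.
φ = 2(45° − 29.69°) = 30.63°.

30.6°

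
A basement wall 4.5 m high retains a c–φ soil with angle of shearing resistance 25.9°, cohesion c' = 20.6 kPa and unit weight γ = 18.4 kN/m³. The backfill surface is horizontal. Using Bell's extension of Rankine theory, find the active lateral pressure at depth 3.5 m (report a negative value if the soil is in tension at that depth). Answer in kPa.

-0.551 kPa

K_a = (1 − sin φ)/(1 + sin φ) = 0.3920.
σ_a = K_a γ z − 2c√K_a = 0.3920×18.4×3.5 − 2×20.6×0.6261 = -0.5511 kPa.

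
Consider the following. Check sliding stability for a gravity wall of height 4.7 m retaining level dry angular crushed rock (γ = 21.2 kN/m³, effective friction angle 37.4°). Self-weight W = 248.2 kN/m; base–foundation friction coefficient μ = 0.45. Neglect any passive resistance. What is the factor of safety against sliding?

K_a = tan²(45° − 37.4°/2) = 0.2443.
P_a = ½K_aγH² = 0.5×0.2443×21.2×4.7² = 57.20 kN/m, acting at H/3 = 1.567 m above the base.
FS_sliding = μW / P_a = 0.45×248.2 / 57.20 = 1.953.

1.95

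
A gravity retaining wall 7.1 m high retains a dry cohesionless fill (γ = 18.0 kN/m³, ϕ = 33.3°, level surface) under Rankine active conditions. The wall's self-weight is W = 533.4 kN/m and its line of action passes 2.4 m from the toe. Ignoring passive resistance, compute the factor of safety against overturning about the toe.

K_a = tan²(45° − 33.3°/2) = 0.2911.
P_a = ½K_aγH² = 0.5×0.2911×18.0×7.1² = 132.1 kN/m, acting at H/3 = 2.367 m above the base.
Overturning moment M_o = P_a × H/3 = 132.1 × 2.367 = 312.6.
Resisting moment M_r = W × 2.4 = 533.4 × 2.4 = 1280.
FS_overturning = M_r/M_o = 1280/312.6 = 4.095.

4.10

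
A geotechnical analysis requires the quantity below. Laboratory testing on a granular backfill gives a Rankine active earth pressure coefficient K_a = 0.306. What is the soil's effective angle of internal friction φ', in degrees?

K_a = tan²(45° − φ/2) ⇒ 45° − φ/2 = arctan(√0.306) = 28.95°.
φ = 2(45° − 28.95°) = 32.10°.

32.1°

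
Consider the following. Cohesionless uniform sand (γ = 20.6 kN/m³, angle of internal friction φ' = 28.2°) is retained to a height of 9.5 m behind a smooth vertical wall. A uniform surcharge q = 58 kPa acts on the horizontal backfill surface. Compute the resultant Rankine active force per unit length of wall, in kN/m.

K_a = tan²(45° − φ/2) = 0.3582.
Soil triangle: ½ K_a γ H² = 0.5×0.3582×20.6×9.5² = 333.0 kN/m.
Surcharge rectangle: K_a q H = 0.3582×58×9.5 = 197.4 kN/m.
Total = 333.0 + 197.4 = 530.3 kN/m.

530 kN/m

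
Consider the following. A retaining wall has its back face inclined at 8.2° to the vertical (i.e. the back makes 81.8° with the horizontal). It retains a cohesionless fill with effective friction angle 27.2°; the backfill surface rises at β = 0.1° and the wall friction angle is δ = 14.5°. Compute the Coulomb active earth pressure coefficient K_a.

K_a = sin²(α+φ) / [sin²α · sin(α−δ) · (1 + √{sin(φ+δ)sin(φ−β) / (sin(α−δ)sin(α+β))})²].
With α = 81.8°, φ = 27.2°, δ = 14.5°, β = 0.1°: K_a = 0.3983.

0.398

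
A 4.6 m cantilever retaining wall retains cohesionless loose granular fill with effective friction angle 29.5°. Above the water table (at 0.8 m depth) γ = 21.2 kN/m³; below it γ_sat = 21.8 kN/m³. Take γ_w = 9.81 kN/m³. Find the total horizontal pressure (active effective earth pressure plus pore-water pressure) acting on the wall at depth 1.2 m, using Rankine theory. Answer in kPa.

11.3 kPa

K_a = (1 − sin φ)/(1 + sin φ) = 0.3401.
γ' = 21.8 − 9.81 = 11.99 kN/m³.
Effective vertical stress at 1.2 m: σ'_v = 21.2×0.8 + 11.99×0.400 = 21.76 kPa.
σ'_h = K_a σ'_v = 0.3401 × 21.76 = 7.399 kPa; u = γ_w × 0.400 = 3.924 kPa.
Total σ_h = 7.399 + 3.924 = 11.32 kPa.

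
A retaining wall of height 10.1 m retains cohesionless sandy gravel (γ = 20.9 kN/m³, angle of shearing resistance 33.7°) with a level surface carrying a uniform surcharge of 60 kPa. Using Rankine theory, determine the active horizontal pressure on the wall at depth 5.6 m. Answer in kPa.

50.7 kPa

K_a = (1 − sin φ)/(1 + sin φ) = 0.2863.
σ_v = γz + q = 20.9 × 5.6 + 60 = 177.0 kPa.
σ_h = K_a σ_v = 0.2863 × 177.0 = 50.69 kPa.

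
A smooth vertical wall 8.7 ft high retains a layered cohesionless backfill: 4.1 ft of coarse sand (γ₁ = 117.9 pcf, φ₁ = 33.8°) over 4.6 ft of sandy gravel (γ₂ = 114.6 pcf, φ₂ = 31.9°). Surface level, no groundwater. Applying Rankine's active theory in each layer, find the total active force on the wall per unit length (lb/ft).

1340 lb/ft

K_a1 = tan²(45°−33.8°/2) = 0.2851; K_a2 = tan²(45°−31.9°/2) = 0.3085.
Layer 1: σ at base = K_a1 γ₁ h₁ = 137.8 psf; P₁ = ½×137.8×4.1 = 282.5.
Layer 2: σ_v at top = γ₁h₁ = 483.4; σ_h top = K_a2×483.4 = 149.1; σ_h base = K_a2×(483.4+114.6×4.6) = 311.8.
P₂ = ½(149.1+311.8)×4.6 = 1060. Total P_a = 282.5+1060 = 1343 lb/ft.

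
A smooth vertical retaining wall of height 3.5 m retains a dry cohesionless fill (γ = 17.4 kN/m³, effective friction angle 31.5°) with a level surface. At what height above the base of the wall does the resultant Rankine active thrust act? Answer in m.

1.17 m

K_a = 0.3136.
The pressure distribution is triangular, so the resultant acts at H/3 above the base = 3.5/3 = 1.167 m.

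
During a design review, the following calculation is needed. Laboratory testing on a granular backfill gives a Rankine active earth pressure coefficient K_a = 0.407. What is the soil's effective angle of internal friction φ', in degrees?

K_a = tan²(45° − φ/2) ⇒ 45° − φ/2 = arctan(√0.407) = 32.54°.
φ = 2(45° − 32.54°) = 24.93°.

24.9°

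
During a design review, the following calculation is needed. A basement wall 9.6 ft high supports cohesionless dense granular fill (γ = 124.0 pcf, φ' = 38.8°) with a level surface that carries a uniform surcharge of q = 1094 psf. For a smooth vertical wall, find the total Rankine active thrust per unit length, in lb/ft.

K_a = tan²(45° − φ/2) = 0.2296.
Soil triangle: ½ K_a γ H² = 0.5×0.2296×124.0×9.6² = 1312 lb/ft.
Surcharge rectangle: K_a q H = 0.2296×1094×9.6 = 2411 lb/ft.
Total = 1312 + 2411 = 3723 lb/ft.

3720 lb/ft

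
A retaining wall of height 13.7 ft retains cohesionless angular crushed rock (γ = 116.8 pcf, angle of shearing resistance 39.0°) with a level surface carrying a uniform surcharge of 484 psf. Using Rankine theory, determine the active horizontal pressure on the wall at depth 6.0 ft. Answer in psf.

270 psf

K_a = (1 − sin φ)/(1 + sin φ) = 0.2275.
σ_v = γz + q = 116.8 × 6.0 + 484 = 1185 psf.
σ_h = K_a σ_v = 0.2275 × 1185 = 269.5 psf.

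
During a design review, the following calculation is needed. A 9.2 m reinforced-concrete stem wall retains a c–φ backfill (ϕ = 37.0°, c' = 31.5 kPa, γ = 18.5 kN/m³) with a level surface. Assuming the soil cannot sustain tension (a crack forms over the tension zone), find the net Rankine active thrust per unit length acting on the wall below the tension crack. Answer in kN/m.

12.9 kN/m

K_a = 0.2486; √K_a = 0.4986.
Tension-crack depth z_c = 2c/(γ√K_a) = 2×31.5/(18.5×0.4986) = 6.830 m.
σ_a at base = K_a γ H − 2c√K_a = 0.2486×18.5×9.2 − 2×31.5×0.4986 = 10.90 kPa.
P_a = ½ × 10.90 × (H − z_c) = 0.5×10.90×2.370 = 12.91 kN/m.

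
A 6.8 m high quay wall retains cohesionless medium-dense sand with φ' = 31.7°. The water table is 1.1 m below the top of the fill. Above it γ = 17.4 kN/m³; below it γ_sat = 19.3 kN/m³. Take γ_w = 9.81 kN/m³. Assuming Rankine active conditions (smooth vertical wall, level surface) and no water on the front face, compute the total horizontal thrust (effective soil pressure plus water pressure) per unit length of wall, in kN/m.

K_a = tan²(45° − φ/2) = 0.3111.
γ' = 19.3 − 9.81 = 9.490 kN/m³. Depth below WT = 5.7 m.
σ'_h at WT = K_a γ d_w = 5.954 kPa; at base = 5.954 + K_a γ' × 5.7 = 22.78 kPa.
P₁ (0–1.1 m) = ½×5.954×1.1 = 3.275. P₂ (1.1–6.8 m) = ½(5.954+22.78)×5.7 = 81.89.
P_w = ½ γ_w h₂² = 0.5×9.81×5.7² = 159.4. Total = 3.275+81.89+159.4 = 244.5 kN/m.

245 kN/m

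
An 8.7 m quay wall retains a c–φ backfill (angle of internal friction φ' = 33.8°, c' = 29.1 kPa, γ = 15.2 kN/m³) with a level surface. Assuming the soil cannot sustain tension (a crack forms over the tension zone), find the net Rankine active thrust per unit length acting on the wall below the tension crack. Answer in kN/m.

K_a = 0.2851; √K_a = 0.5340.
Tension-crack depth z_c = 2c/(γ√K_a) = 2×29.1/(15.2×0.5340) = 7.171 m.
σ_a at base = K_a γ H − 2c√K_a = 0.2851×15.2×8.7 − 2×29.1×0.5340 = 6.626 kPa.
P_a = ½ × 6.626 × (H − z_c) = 0.5×6.626×1.529 = 5.066 kN/m.

5.07 kN/m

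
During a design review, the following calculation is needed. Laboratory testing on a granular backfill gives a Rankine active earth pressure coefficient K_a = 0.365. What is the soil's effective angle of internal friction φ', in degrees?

27.7°

K_a = tan²(45° − φ/2) ⇒ 45° − φ/2 = arctan(√0.365) = 31.14°.
φ = 2(45° − 31.14°) = 27.72°.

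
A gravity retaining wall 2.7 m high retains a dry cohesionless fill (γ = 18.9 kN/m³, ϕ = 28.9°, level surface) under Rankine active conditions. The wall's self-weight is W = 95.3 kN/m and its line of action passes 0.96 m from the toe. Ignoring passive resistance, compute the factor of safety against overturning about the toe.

4.24

K_a = tan²(45° − 28.9°/2) = 0.3484.
P_a = ½K_aγH² = 0.5×0.3484×18.9×2.7² = 24.00 kN/m, acting at H/3 = 0.9000 m above the base.
Overturning moment M_o = P_a × H/3 = 24.00 × 0.9000 = 21.60.
Resisting moment M_r = W × 0.96 = 95.3 × 0.96 = 91.49.
FS_overturning = M_r/M_o = 91.49/21.60 = 4.236.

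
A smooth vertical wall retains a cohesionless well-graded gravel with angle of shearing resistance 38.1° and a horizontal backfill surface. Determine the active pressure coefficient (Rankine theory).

0.237

K_a = tan²(45° − φ/2) = tan²(25.95°) = 0.2368.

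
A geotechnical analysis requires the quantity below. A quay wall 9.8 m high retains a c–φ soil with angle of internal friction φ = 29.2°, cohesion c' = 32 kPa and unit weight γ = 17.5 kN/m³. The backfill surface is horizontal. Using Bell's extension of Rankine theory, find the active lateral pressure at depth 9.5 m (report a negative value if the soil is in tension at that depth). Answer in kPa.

K_a = (1 − sin φ)/(1 + sin φ) = 0.3442.
σ_a = K_a γ z − 2c√K_a = 0.3442×17.5×9.5 − 2×32×0.5867 = 19.68 kPa.

19.7 kPa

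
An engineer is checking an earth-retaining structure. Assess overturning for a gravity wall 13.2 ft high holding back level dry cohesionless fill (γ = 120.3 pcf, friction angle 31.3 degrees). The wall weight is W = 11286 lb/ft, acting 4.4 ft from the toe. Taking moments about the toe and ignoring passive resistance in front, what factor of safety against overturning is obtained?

3.41

K_a = tan²(45° − 31.3°/2) = 0.3162.
P_a = ½K_aγH² = 0.5×0.3162×120.3×13.2² = 3314 lb/ft, acting at H/3 = 4.400 ft above the base.
Overturning moment M_o = P_a × H/3 = 3314 × 4.400 = 14580.
Resisting moment M_r = W × 4.4 = 11286 × 4.4 = 49660.
FS_overturning = M_r/M_o = 49660/14580 = 3.406.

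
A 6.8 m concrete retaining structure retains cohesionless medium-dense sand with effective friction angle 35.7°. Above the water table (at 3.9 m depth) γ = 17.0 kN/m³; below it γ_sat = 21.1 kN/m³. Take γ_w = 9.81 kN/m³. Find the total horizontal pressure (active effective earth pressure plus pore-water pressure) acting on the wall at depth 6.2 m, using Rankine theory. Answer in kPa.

K_a = (1 − sin φ)/(1 + sin φ) = 0.2630.
γ' = 21.1 − 9.81 = 11.29 kN/m³.
Effective vertical stress at 6.2 m: σ'_v = 17.0×3.9 + 11.29×2.30 = 92.27 kPa.
σ'_h = K_a σ'_v = 0.2630 × 92.27 = 24.27 kPa; u = γ_w × 2.30 = 22.56 kPa.
Total σ_h = 24.27 + 22.56 = 46.83 kPa.

46.8 kPa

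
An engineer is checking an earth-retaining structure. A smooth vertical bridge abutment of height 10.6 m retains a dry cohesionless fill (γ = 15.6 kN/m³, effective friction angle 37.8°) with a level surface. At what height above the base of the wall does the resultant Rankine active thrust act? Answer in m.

3.53 m

K_a = 0.2400.
The pressure distribution is triangular, so the resultant acts at H/3 above the base = 10.6/3 = 3.533 m.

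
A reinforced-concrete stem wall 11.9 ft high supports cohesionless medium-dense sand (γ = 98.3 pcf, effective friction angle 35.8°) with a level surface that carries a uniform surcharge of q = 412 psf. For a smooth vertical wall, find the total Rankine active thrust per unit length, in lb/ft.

3110 lb/ft

K_a = tan²(45° − φ/2) = 0.2619.
Soil triangle: ½ K_a γ H² = 0.5×0.2619×98.3×11.9² = 1823 lb/ft.
Surcharge rectangle: K_a q H = 0.2619×412×11.9 = 1284 lb/ft.
Total = 1823 + 1284 = 3106 lb/ft.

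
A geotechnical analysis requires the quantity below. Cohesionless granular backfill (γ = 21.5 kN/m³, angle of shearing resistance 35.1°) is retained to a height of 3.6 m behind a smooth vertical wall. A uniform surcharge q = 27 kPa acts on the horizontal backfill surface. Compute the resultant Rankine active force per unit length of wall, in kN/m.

K_a = tan²(45° − φ/2) = 0.2698.
Soil triangle: ½ K_a γ H² = 0.5×0.2698×21.5×3.6² = 37.59 kN/m.
Surcharge rectangle: K_a q H = 0.2698×27×3.6 = 26.23 kN/m.
Total = 37.59 + 26.23 = 63.82 kN/m.

63.8 kN/m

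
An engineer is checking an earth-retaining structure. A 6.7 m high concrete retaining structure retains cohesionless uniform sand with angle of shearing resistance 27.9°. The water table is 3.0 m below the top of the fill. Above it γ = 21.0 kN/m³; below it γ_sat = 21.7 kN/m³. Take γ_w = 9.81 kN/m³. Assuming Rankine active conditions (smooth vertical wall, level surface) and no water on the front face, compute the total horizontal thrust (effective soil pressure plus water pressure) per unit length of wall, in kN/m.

215 kN/m

K_a = tan²(45° − φ/2) = 0.3625.
γ' = 21.7 − 9.81 = 11.89 kN/m³. Depth below WT = 3.7 m.
σ'_h at WT = K_a γ d_w = 22.84 kPa; at base = 22.84 + K_a γ' × 3.7 = 38.78 kPa.
P₁ (0–3.0 m) = ½×22.84×3.0 = 34.25. P₂ (3.0–6.7 m) = ½(22.84+38.78)×3.7 = 114.0.
P_w = ½ γ_w h₂² = 0.5×9.81×3.7² = 67.15. Total = 34.25+114.0+67.15 = 215.4 kN/m.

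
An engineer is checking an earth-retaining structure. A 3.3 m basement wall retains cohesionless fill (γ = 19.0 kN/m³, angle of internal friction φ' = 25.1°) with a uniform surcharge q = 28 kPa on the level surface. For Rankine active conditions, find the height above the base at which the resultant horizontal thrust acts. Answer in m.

K_a = 0.4043.
Triangular part P₁ = ½K_aγH² = 41.83 at H/3 = 1.100 m; rectangular part P₂ = K_a q H = 37.36 at H/2 = 1.650 m.
ȳ = (P₁·1.100 + P₂·1.650)/(P₁+P₂) = 1.359 m.

1.36 m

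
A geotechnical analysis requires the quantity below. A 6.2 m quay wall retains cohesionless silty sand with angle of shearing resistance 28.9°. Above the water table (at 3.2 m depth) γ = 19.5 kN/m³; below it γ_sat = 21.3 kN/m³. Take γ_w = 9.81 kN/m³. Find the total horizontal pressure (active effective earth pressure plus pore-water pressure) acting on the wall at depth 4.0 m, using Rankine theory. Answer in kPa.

K_a = (1 − sin φ)/(1 + sin φ) = 0.3484.
γ' = 21.3 − 9.81 = 11.49 kN/m³.
Effective vertical stress at 4.0 m: σ'_v = 19.5×3.2 + 11.49×0.800 = 71.59 kPa.
σ'_h = K_a σ'_v = 0.3484 × 71.59 = 24.94 kPa; u = γ_w × 0.800 = 7.848 kPa.
Total σ_h = 24.94 + 7.848 = 32.79 kPa.

32.8 kPa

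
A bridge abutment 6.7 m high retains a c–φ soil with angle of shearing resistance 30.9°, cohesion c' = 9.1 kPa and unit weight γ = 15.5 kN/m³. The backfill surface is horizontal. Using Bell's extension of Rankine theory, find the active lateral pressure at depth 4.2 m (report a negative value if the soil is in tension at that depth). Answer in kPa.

K_a = (1 − sin φ)/(1 + sin φ) = 0.3214.
σ_a = K_a γ z − 2c√K_a = 0.3214×15.5×4.2 − 2×9.1×0.5669 = 10.61 kPa.

10.6 kPa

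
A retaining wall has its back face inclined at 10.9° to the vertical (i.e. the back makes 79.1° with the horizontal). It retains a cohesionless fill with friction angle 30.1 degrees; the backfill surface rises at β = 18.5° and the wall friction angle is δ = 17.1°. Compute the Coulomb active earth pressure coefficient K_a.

0.526

K_a = sin²(α+φ) / [sin²α · sin(α−δ) · (1 + √{sin(φ+δ)sin(φ−β) / (sin(α−δ)sin(α+β))})²].
With α = 79.1°, φ = 30.1°, δ = 17.1°, β = 18.5°: K_a = 0.5265.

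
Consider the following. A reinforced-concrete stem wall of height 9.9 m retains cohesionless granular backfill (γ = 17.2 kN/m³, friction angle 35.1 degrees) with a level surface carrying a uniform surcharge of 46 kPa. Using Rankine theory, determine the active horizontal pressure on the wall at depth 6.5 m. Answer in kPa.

K_a = (1 − sin φ)/(1 + sin φ) = 0.2698.
σ_v = γz + q = 17.2 × 6.5 + 46 = 157.8 kPa.
σ_h = K_a σ_v = 0.2698 × 157.8 = 42.58 kPa.

42.6 kPa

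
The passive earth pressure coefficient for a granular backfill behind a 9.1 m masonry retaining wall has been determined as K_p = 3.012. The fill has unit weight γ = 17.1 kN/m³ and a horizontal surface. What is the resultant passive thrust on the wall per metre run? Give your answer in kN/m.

P = ½ K_p γ H² = 0.5 × 3.012 × 17.1 × 9.1² = 2133 kN/m.

2130 kN/m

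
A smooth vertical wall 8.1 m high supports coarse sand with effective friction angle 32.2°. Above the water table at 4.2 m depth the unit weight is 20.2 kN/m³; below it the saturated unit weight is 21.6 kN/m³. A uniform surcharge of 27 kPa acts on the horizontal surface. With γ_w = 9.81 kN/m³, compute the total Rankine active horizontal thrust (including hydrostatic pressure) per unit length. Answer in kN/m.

K_a = tan²(45° − φ/2) = 0.3047.
γ' = 21.6 − 9.81 = 11.79 kN/m³. h₂ = H − d_w = 3.9 m.
σ'_h: at surface K_a·q = 8.228; at WT K_a(q+γd_w) = 34.08; at base K_a(q+γd_w+γ'h₂) = 48.09 kPa.
P₁ = ½(8.228+34.08)×4.2 = 88.85; P₂ = ½(34.08+48.09)×3.9 = 160.2; P_w = ½γ_w h₂² = 74.61.
Total = 88.85+160.2+74.61 = 323.7 kN/m.

324 kN/m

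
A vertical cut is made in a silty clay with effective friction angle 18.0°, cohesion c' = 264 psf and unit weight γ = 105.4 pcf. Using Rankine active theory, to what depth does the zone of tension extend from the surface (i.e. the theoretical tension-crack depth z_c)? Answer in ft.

6.89 ft

K_a = tan²(45° − 18.0°/2) = 0.5279; √K_a = 0.7265.
The active pressure is zero where K_a γ z = 2c√K_a, so z_c = 2c/(γ√K_a) = 2×264/(105.4×0.7265) = 6.895 ft.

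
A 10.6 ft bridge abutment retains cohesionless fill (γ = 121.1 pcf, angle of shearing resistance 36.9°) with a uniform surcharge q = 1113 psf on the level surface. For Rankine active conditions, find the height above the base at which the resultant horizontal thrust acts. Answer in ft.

K_a = 0.2497.
Triangular part P₁ = ½K_aγH² = 1699 at H/3 = 3.533 ft; rectangular part P₂ = K_a q H = 2946 at H/2 = 5.300 ft.
ȳ = (P₁·3.533 + P₂·5.300)/(P₁+P₂) = 4.654 ft.

4.65 ft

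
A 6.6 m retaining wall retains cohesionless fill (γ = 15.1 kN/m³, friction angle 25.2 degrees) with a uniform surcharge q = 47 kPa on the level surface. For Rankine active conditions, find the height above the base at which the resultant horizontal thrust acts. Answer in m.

2.73 m

K_a = 0.4027.
Triangular part P₁ = ½K_aγH² = 132.5 at H/3 = 2.200 m; rectangular part P₂ = K_a q H = 124.9 at H/2 = 3.300 m.
ȳ = (P₁·2.200 + P₂·3.300)/(P₁+P₂) = 2.734 m.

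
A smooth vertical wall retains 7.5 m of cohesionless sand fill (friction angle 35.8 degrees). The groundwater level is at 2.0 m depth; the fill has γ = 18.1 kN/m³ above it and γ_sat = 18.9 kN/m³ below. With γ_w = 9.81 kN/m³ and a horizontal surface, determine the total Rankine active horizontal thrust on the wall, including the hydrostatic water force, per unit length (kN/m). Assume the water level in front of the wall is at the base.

K_a = tan²(45° − φ/2) = 0.2619.
γ' = 18.9 − 9.81 = 9.090 kN/m³. Depth below WT = 5.5 m.
σ'_h at WT = K_a γ d_w = 9.479 kPa; at base = 9.479 + K_a γ' × 5.5 = 22.57 kPa.
P₁ (0–2.0 m) = ½×9.479×2.0 = 9.479. P₂ (2.0–7.5 m) = ½(9.479+22.57)×5.5 = 88.14.
P_w = ½ γ_w h₂² = 0.5×9.81×5.5² = 148.4. Total = 9.479+88.14+148.4 = 246.0 kN/m.

246 kN/m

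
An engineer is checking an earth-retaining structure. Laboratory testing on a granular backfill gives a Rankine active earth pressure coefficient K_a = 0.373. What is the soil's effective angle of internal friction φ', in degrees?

27.2°

K_a = tan²(45° − φ/2) ⇒ 45° − φ/2 = arctan(√0.373) = 31.41°.
φ = 2(45° − 31.41°) = 27.17°.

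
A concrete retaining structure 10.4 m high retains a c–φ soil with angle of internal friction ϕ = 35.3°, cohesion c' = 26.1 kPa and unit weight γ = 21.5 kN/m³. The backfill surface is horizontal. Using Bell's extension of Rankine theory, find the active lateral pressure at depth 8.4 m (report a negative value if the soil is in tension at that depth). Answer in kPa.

21.3 kPa

K_a = (1 − sin φ)/(1 + sin φ) = 0.2675.
σ_a = K_a γ z − 2c√K_a = 0.2675×21.5×8.4 − 2×26.1×0.5172 = 21.32 kPa.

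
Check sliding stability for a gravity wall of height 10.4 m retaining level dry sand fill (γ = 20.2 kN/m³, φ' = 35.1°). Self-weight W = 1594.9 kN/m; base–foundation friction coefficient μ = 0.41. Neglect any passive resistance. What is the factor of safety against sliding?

2.22

K_a = tan²(45° − 35.1°/2) = 0.2698.
P_a = ½K_aγH² = 0.5×0.2698×20.2×10.4² = 294.8 kN/m, acting at H/3 = 3.467 m above the base.
FS_sliding = μW / P_a = 0.41×1594.9 / 294.8 = 2.218.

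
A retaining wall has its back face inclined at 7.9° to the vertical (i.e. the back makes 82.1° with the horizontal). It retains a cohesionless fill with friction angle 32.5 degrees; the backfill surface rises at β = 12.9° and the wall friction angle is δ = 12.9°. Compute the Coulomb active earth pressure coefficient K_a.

0.397

K_a = sin²(α+φ) / [sin²α · sin(α−δ) · (1 + √{sin(φ+δ)sin(φ−β) / (sin(α−δ)sin(α+β))})²].
With α = 82.1°, φ = 32.5°, δ = 12.9°, β = 12.9°: K_a = 0.3972.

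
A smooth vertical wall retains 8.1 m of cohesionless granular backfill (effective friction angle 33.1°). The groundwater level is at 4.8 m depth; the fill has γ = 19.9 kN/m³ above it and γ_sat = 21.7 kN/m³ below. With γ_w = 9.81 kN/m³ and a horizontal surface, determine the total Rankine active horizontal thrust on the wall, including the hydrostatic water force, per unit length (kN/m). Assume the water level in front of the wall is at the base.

K_a = tan²(45° − φ/2) = 0.2936.
γ' = 21.7 − 9.81 = 11.89 kN/m³. Depth below WT = 3.3 m.
σ'_h at WT = K_a γ d_w = 28.04 kPa; at base = 28.04 + K_a γ' × 3.3 = 39.56 kPa.
P₁ (0–4.8 m) = ½×28.04×4.8 = 67.30. P₂ (4.8–8.1 m) = ½(28.04+39.56)×3.3 = 111.5.
P_w = ½ γ_w h₂² = 0.5×9.81×3.3² = 53.42. Total = 67.30+111.5+53.42 = 232.3 kN/m.

232 kN/m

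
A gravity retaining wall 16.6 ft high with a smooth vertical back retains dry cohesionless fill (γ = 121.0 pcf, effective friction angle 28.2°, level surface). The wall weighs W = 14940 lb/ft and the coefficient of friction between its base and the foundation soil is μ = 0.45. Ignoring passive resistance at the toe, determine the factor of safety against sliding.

K_a = tan²(45° − 28.2°/2) = 0.3582.
P_a = ½K_aγH² = 0.5×0.3582×121.0×16.6² = 5971 lb/ft, acting at H/3 = 5.533 ft above the base.
FS_sliding = μW / P_a = 0.45×14940 / 5971 = 1.126.

1.13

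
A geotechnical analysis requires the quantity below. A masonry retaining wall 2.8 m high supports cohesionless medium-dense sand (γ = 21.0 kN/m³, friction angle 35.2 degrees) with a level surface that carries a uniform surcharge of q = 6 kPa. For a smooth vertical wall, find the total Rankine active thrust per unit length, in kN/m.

26.6 kN/m

K_a = tan²(45° − φ/2) = 0.2687.
Soil triangle: ½ K_a γ H² = 0.5×0.2687×21.0×2.8² = 22.12 kN/m.
Surcharge rectangle: K_a q H = 0.2687×6×2.8 = 4.514 kN/m.
Total = 22.12 + 4.514 = 26.63 kN/m.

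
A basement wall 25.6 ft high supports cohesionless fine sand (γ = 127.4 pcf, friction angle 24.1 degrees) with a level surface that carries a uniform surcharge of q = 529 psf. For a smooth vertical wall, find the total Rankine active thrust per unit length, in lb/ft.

23200 lb/ft

K_a = tan²(45° − φ/2) = 0.4201.
Soil triangle: ½ K_a γ H² = 0.5×0.4201×127.4×25.6² = 17540 lb/ft.
Surcharge rectangle: K_a q H = 0.4201×529×25.6 = 5689 lb/ft.
Total = 17540 + 5689 = 23230 lb/ft.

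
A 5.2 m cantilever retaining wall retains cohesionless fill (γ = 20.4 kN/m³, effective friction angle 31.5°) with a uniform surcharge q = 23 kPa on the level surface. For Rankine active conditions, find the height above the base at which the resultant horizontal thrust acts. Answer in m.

2.00 m

K_a = 0.3136.
Triangular part P₁ = ½K_aγH² = 86.50 at H/3 = 1.733 m; rectangular part P₂ = K_a q H = 37.51 at H/2 = 2.600 m.
ȳ = (P₁·1.733 + P₂·2.600)/(P₁+P₂) = 1.995 m.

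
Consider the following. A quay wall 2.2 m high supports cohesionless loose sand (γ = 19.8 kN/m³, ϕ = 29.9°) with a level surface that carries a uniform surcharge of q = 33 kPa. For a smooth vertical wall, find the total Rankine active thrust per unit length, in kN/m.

K_a = tan²(45° − φ/2) = 0.3347.
Soil triangle: ½ K_a γ H² = 0.5×0.3347×19.8×2.2² = 16.04 kN/m.
Surcharge rectangle: K_a q H = 0.3347×33×2.2 = 24.30 kN/m.
Total = 16.04 + 24.30 = 40.33 kN/m.

40.3 kN/m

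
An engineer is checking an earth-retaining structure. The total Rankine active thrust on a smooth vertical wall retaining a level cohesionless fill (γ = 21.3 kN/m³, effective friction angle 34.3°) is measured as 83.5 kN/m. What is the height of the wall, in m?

K_a = 0.2792. P_a = ½ K_a γ H² ⇒ H = √(2P_a/(K_a γ)).
H = √(2×83.5/(0.2792×21.3)) = 5.300 m.

5.30 m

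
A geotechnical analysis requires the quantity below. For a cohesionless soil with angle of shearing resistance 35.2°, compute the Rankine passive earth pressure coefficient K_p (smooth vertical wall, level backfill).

K_p = (1 + sin φ)/(1 − sin φ) = tan²(45° + 35.2°/2) = 3.722.

3.72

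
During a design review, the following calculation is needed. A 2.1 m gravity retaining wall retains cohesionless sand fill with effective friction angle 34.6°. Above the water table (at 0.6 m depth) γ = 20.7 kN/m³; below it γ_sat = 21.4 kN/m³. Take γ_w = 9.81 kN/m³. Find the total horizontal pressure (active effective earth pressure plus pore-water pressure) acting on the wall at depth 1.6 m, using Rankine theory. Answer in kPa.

16.4 kPa

K_a = (1 − sin φ)/(1 + sin φ) = 0.2756.
γ' = 21.4 − 9.81 = 11.59 kN/m³.
Effective vertical stress at 1.6 m: σ'_v = 20.7×0.6 + 11.59×1.00 = 24.01 kPa.
σ'_h = K_a σ'_v = 0.2756 × 24.01 = 6.618 kPa; u = γ_w × 1.00 = 9.810 kPa.
Total σ_h = 6.618 + 9.810 = 16.43 kPa.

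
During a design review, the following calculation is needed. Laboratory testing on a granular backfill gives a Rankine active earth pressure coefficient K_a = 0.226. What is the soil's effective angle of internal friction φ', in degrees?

K_a = tan²(45° − φ/2) ⇒ 45° − φ/2 = arctan(√0.226) = 25.43°.
φ = 2(45° − 25.43°) = 39.15°.

39.1°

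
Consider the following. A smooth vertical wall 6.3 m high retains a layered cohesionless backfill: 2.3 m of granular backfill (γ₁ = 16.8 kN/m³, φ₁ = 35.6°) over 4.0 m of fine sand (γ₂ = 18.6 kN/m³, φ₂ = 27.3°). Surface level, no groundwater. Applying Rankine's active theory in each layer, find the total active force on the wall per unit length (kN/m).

124 kN/m

K_a1 = tan²(45°−35.6°/2) = 0.2641; K_a2 = tan²(45°−27.3°/2) = 0.3711.
Layer 1: σ at base = K_a1 γ₁ h₁ = 10.21 kPa; P₁ = ½×10.21×2.3 = 11.74.
Layer 2: σ_v at top = γ₁h₁ = 38.64; σ_h top = K_a2×38.64 = 14.34; σ_h base = K_a2×(38.64+18.6×4.0) = 41.95.
P₂ = ½(14.34+41.95)×4.0 = 112.6. Total P_a = 11.74+112.6 = 124.3 kN/m.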